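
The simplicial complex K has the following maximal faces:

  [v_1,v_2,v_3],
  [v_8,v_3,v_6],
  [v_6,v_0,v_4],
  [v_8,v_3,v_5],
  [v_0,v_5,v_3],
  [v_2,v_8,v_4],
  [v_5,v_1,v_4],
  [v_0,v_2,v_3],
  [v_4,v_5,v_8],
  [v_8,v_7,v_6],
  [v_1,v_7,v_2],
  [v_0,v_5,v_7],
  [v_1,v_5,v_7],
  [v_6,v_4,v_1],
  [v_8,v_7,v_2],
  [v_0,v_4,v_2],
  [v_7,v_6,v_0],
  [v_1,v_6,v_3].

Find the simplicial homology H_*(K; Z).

H_0 = Z,  H_1 = Z^2,  H_2 = Z.

K has 9 vertices, 27 edges, 18 triangles.
rank ∂_0 = 0, rank ∂_1 = 8 ⇒ b_0 = 9 − 0 − 8 = 1; all invariant factors of ∂_1 are 1 so no torsion. So H_0 = Z.
rank ∂_1 = 8, rank ∂_2 = 17 ⇒ b_1 = 27 − 8 − 17 = 2; all invariant factors of ∂_2 are 1 so no torsion. So H_1 = Z^2.
rank ∂_2 = 17, rank ∂_3 = 0 ⇒ b_2 = 18 − 17 − 0 = 1. So H_2 = Z.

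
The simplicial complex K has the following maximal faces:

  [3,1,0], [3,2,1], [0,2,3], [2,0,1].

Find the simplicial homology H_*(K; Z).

Take the total order 0 < 1 < 2 < 3 on the vertex set. Then K (dimension 2) consists of the simplices:

  0-simplices (4): [0], [1], [2], [3]
  1-simplices (6): [0,1], [0,2], [0,3], [1,2], [1,3], [2,3]
  2-simplices (4): [0,1,2], [0,1,3], [0,2,3], [1,2,3]

so the chain groups are C_0 ≅ Z^4, C_1 ≅ Z^6, C_2 ≅ Z^4.

Boundary ∂_1: C_1 → C_0 sends each edge [p,q] (with p < q) to q − p. For instance
  ∂[1,3] = [3] − [1].
This gives a 4×6 integer matrix of rank 3; reducing to Smith normal form yields diagonal entries (1,1,1).

∂_2: C_2 → C_1 maps a triangle to the signed sum of its edges. For instance
  ∂[0,1,2] = [1,2] − [0,2] + [0,1],
  ∂[0,2,3] = [2,3] − [0,3] + [0,2].
The resulting 6×4 matrix has rank 3, and its Smith normal form has invariant factors (1,1,1).

Now H_k = ker ∂_k / im ∂_{k+1}, so:

  H_0: rank C_0 − rank ∂_1 = 4 − 3 = 1, and the invariant factors of ∂_1 are all 1, so H_0 ≅ Z.
  H_1: rank ker ∂_1 − rank ∂_2 = (6 − 3) − 3 = 0, and the invariant factors of ∂_2 are all 1, so H_1 ≅ 0.
  H_2: rank ker ∂_2 − rank ∂_3 = (4 − 3) − 0 = 1, and there is no ∂_3, so H_2 ≅ Z.

As a check, the Euler characteristic is 4 − 6 + 4 = 2, which agrees with 1 − 0 + 1 = 2.

H_0 ≅ Z,  H_1 = 0,  H_2 ≅ Z.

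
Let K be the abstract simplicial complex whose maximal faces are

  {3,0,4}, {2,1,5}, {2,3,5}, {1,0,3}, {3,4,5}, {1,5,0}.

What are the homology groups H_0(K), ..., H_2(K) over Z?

H_0 ≅ Z,  H_1 ≅ Z,  H_2 = 0.

Fix the vertex order 0 < 1 < 2 < 3 < 4 < 5 and write every simplex with vertices in increasing order. Then dim K = 2 and the simplices of K are:

  0-simplices (6): [0], [1], [2], [3], [4], [5]
  1-simplices (12): [0,1], [0,3], [0,4], [0,5], [1,2], [1,3], [1,5], [2,3], [2,5], [3,4], [3,5], [4,5]
  2-simplices (6): [0,1,3], [0,1,5], [0,3,4], [1,2,5], [2,3,5], [3,4,5]

Hence C_0 ≅ Z^6, C_1 ≅ Z^12, C_2 ≅ Z^6.

Boundary ∂_1: C_1 → C_0 maps an edge to its endpoints' difference, ∂[p,q] = q − p. For instance
  ∂[1,2] = [2] − [1].
The 6×12 boundary matrix has rank 5 and Smith normal form diag(1,1,1,1,1).

Boundary ∂_2: C_2 → C_1 acts by ∂[p,q,r] = [q,r] − [p,r] + [p,q]. For instance
  ∂[3,4,5] = [4,5] − [3,5] + [3,4],
  ∂[1,2,5] = [2,5] − [1,5] + [1,2].
The 12×6 boundary matrix has rank 6 and Smith normal form diag(1,1,1,1,1,1).

Computing H_k = (kernel of ∂_k) / (image of ∂_{k+1}):

  H_0: rank C_0 − rank ∂_1 = 6 − 5 = 1, and the invariant factors of ∂_1 are all 1, so H_0 = Z.
  H_1: rank ker ∂_1 − rank ∂_2 = (12 − 5) − 6 = 1, and the invariant factors of ∂_2 are all 1, so H_1 = Z.
  H_2: rank ker ∂_2 − rank ∂_3 = (6 − 6) − 0 = 0, and there is no ∂_3, so H_2 = 0.

As a check, the Euler characteristic is 6 − 12 + 6 = 0, which agrees with 1 − 1 + 0 = 0.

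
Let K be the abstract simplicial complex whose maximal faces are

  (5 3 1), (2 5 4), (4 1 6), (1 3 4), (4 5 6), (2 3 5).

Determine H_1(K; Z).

H_1 ≅ Z.

Fix the vertex order 1 < 2 < 3 < 4 < 5 < 6 and write every simplex with vertices in increasing order. Then dim K = 2 and the simplices of K are:

  0-simplices (6): [1], [2], [3], [4], [5], [6]
  1-simplices (12): [1,3], [1,4], [1,5], [1,6], [2,3], [2,4], [2,5], [3,4], [3,5], [4,5], [4,6], [5,6]
  2-simplices (6): [1,3,4], [1,3,5], [1,4,6], [2,3,5], [2,4,5], [4,5,6]

giving chain groups C_0 ≅ Z^6, C_1 ≅ Z^12, C_2 ≅ Z^6.

∂_1: C_1 → C_0 maps an edge to its endpoints' difference, ∂[p,q] = q − p.
This gives a 6×12 integer matrix of rank 5; reducing to Smith normal form yields diagonal entries (1,1,1,1,1).

The boundary map ∂_2: C_2 → C_1 acts by ∂[p,q,r] = [q,r] − [p,r] + [p,q]. For instance
  ∂[1,4,6] = [4,6] − [1,6] + [1,4],
  ∂[1,3,5] = [3,5] − [1,5] + [1,3].
The resulting 12×6 matrix has rank 6, and its Smith normal form has invariant factors (1,1,1,1,1,1).

Reading off H_k = ker ∂_k / im ∂_{k+1}:

  H_1: rank ker ∂_1 − rank ∂_2 = (12 − 5) − 6 = 1, and the invariant factors of ∂_2 are all 1, so H_1 ≅ Z.

(K is a triangulation of the cylinder S^1 x I.)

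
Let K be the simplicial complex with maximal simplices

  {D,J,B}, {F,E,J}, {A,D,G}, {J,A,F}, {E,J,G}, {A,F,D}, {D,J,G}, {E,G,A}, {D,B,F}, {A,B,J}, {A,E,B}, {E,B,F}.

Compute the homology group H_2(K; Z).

K has 7 vertices, 18 edges, 12 triangles.
rank ∂_2 = 12, rank ∂_3 = 0 ⇒ b_2 = 12 − 12 − 0 = 0. So H_2 = 0.

H_2 ≅ 0.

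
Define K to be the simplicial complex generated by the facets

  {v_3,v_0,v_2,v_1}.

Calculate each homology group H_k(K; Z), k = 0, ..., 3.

Order the vertices as v_0 < v_1 < v_2 < v_3. Listing each simplex with vertices in this order, K has dimension 3 with simplices:

  0-simplices (4): [v_0], [v_1], [v_2], [v_3]
  1-simplices (6): [v_0,v_1], [v_0,v_2], [v_0,v_3], [v_1,v_2], [v_1,v_3], [v_2,v_3]
  2-simplices (4): [v_0,v_1,v_2], [v_0,v_1,v_3], [v_0,v_2,v_3], [v_1,v_2,v_3]
  3-simplices (1): [v_0,v_1,v_2,v_3]

so the chain groups are C_0 ≅ Z^4, C_1 ≅ Z^6, C_2 ≅ Z^4, C_3 ≅ Z^1.

The boundary map ∂_1: C_1 → C_0 maps an edge to its endpoints' difference, ∂[p,q] = q − p. For instance
  ∂[v_0,v_3] = [v_3] − [v_0].
The resulting 4×6 matrix has rank 3, and its Smith normal form has invariant factors (1,1,1).

Boundary ∂_2: C_2 → C_1 sends each 2-simplex [p,q,r] to [q,r] − [p,r] + [p,q]. For instance
  ∂[v_0,v_1,v_3] = [v_1,v_3] − [v_0,v_3] + [v_0,v_1],
  ∂[v_0,v_1,v_2] = [v_1,v_2] − [v_0,v_2] + [v_0,v_1].
The 6×4 boundary matrix has rank 3 and Smith normal form diag(1,1,1).

The boundary map ∂_3: C_3 → C_2 sends each 3-simplex σ to the alternating sum Σ_i (−1)^i (σ with its i-th vertex removed). For instance
  ∂[v_0,v_1,v_2,v_3] = [v_1,v_2,v_3] − [v_0,v_2,v_3] + [v_0,v_1,v_3] − [v_0,v_1,v_2].
This gives a 4×1 integer matrix of rank 1; reducing to Smith normal form yields diagonal entries (1).

Now H_k = ker ∂_k / im ∂_{k+1}, so:

  H_0: rank C_0 − rank ∂_1 = 4 − 3 = 1, and the invariant factors of ∂_1 are all 1, so H_0 ≅ Z.
  H_1: rank ker ∂_1 − rank ∂_2 = (6 − 3) − 3 = 0, and the invariant factors of ∂_2 are all 1, so H_1 ≅ 0.
  H_2: rank ker ∂_2 − rank ∂_3 = (4 − 3) − 1 = 0, and the invariant factors of ∂_3 are all 1, so H_2 ≅ 0.
  H_3: rank ker ∂_3 − rank ∂_4 = (1 − 1) − 0 = 0, and there is no ∂_4, so H_3 ≅ 0.

(K is a triangulation of the 3-simplex.)

H_0 = Z,  H_1 = 0,  H_2 = 0,  H_3 = 0.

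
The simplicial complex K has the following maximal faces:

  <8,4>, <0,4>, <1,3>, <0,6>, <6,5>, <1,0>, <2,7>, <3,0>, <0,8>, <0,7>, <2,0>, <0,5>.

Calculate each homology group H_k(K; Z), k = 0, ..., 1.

H_0 = Z,  H_1 = Z^4.

Order the vertices as 0 < 1 < 2 < 3 < 4 < 5 < 6 < 7 < 8. Listing each simplex with vertices in this order, K has dimension 1 with simplices:

  0-simplices (9): [0], [1], [2], [3], [4], [5], [6], [7], [8]
  1-simplices (12): [0,1], [0,2], [0,3], [0,4], [0,5], [0,6], [0,7], [0,8], [1,3], [2,7], [4,8], [5,6]

Hence C_0 ≅ Z^9, C_1 ≅ Z^12.

The boundary map ∂_1: C_1 → C_0 sends each edge [p,q] (with p < q) to q − p.
As a 9×12 matrix over Z this has rank 8, with invariant factors (1,1,1,1,1,1,1,1).

Reading off H_k = ker ∂_k / im ∂_{k+1}:

  H_0: rank C_0 − rank ∂_1 = 9 − 8 = 1, and the invariant factors of ∂_1 are all 1, so H_0 = Z.
  H_1: rank ker ∂_1 − rank ∂_2 = (12 − 8) − 0 = 4, and there is no ∂_2, so H_1 = Z^4.

(K is a triangulation of a wedge of 4 circles.)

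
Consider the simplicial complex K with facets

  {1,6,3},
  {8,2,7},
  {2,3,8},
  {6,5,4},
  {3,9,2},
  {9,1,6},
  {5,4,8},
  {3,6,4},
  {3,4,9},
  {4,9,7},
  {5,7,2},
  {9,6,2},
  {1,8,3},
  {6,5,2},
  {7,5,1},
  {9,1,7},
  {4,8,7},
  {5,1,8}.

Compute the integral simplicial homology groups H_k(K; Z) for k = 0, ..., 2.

H_0 = Z,  H_1 = Z ⊕ Z/2Z,  H_2 = 0.

We work with the vertex ordering 1 < 2 < 3 < 4 < 5 < 6 < 7 < 8 < 9. The simplices of K, each written with vertices in increasing order, are:

  0-simplices (9): [1], [2], [3], [4], [5], [6], [7], [8], [9]
  1-simplices (27): (27 of them)
  2-simplices (18): [1,3,6], [1,3,8], [1,5,7], [1,5,8], [1,6,9], [1,7,9], [2,3,8], [2,3,9], [2,5,6], [2,5,7], [2,6,9], [2,7,8], [3,4,6], [3,4,9], [4,5,6], [4,5,8], [4,7,8], [4,7,9]

Hence C_0 ≅ Z^9, C_1 ≅ Z^27, C_2 ≅ Z^18.

∂_1: C_1 → C_0 is given by ∂[p,q] = [q] − [p]. For instance
  ∂[4,9] = [9] − [4].
This gives a 9×27 integer matrix of rank 8; reducing to Smith normal form yields diagonal entries (1,1,1,1,1,1,1,1).

The boundary map ∂_2: C_2 → C_1 sends each 2-simplex [p,q,r] to [q,r] − [p,r] + [p,q]. For instance
  ∂[2,3,8] = [3,8] − [2,8] + [2,3],
  ∂[3,4,9] = [4,9] − [3,9] + [3,4].
As a 27×18 matrix over Z this has rank 18, with invariant factors (1,1,1,1,1,1,1,1,1,1,1,1,1,1,1,1,1,2).

From H_k ≅ ker(∂_k) / im(∂_{k+1}) we obtain:

  H_0: rank C_0 − rank ∂_1 = 9 − 8 = 1, and the invariant factors of ∂_1 are all 1, so H_0 = Z.
  H_1: rank ker ∂_1 − rank ∂_2 = (27 − 8) − 18 = 1, and ∂_2 has invariant factor 2 > 1, so H_1 = Z ⊕ Z/2Z.
  H_2: rank ker ∂_2 − rank ∂_3 = (18 − 18) − 0 = 0, and there is no ∂_3, so H_2 = 0.

(K is a triangulation of the Klein bottle.)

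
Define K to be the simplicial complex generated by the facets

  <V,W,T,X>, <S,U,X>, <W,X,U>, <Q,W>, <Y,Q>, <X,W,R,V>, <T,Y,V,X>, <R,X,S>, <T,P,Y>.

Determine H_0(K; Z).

K has 10 vertices, 21 edges, 14 triangles, 3 3-simplices.
rank ∂_0 = 0, rank ∂_1 = 9 ⇒ b_0 = 10 − 0 − 9 = 1; all invariant factors of ∂_1 are 1 so no torsion. So H_0 = Z.

H_0 = Z.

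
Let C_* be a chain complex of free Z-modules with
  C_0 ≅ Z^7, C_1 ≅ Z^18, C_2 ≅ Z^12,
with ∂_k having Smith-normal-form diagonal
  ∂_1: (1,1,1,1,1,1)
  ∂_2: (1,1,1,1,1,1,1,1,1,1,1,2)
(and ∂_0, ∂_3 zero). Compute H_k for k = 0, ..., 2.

H_0: b_0 = 7 − 0 − 6 = 1; torsion from ∂_1 factors > 1: none. So H_0 = Z.
H_1: b_1 = 18 − 6 − 12 = 0; torsion from ∂_2 factors > 1: [2]. So H_1 = Z/2.
H_2: b_2 = 12 − 12 − 0 = 0; torsion from ∂_3 factors > 1: none. So H_2 = 0.

H_0 = Z,  H_1 = Z/2,  H_2 = 0.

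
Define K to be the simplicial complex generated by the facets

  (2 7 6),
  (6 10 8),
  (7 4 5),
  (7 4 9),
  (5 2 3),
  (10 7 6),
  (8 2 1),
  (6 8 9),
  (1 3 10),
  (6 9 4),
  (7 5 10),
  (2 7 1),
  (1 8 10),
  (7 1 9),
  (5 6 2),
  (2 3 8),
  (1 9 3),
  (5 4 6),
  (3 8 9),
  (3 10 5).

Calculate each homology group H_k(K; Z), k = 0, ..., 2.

H_0 = Z,  H_1 = Z × Z/2,  H_2 = 0.

K has 10 vertices, 30 edges, 20 triangles.
rank ∂_0 = 0, rank ∂_1 = 9 ⇒ b_0 = 10 − 0 − 9 = 1; all invariant factors of ∂_1 are 1 so no torsion. So H_0 ≅ Z.
rank ∂_1 = 9, rank ∂_2 = 20 ⇒ b_1 = 30 − 9 − 20 = 1; ∂_2 has invariant factor(s) [2] giving torsion. So H_1 ≅ Z × Z/2.
rank ∂_2 = 20, rank ∂_3 = 0 ⇒ b_2 = 20 − 20 − 0 = 0. So H_2 ≅ 0.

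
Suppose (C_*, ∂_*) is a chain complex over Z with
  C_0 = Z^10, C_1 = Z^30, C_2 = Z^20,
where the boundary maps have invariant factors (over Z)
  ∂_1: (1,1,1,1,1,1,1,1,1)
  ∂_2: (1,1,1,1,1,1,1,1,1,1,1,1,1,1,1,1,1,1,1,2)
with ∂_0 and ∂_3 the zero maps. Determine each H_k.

H_0: b_0 = 10 − 0 − 9 = 1; torsion from ∂_1 factors > 1: none. So H_0 ≅ Z.
H_1: b_1 = 30 − 9 − 20 = 1; torsion from ∂_2 factors > 1: [2]. So H_1 ≅ Z ⊕ Z/2.
H_2: b_2 = 20 − 20 − 0 = 0; torsion from ∂_3 factors > 1: none. So H_2 ≅ 0.

H_0 ≅ Z,  H_1 ≅ Z ⊕ Z/2,  H_2 = 0.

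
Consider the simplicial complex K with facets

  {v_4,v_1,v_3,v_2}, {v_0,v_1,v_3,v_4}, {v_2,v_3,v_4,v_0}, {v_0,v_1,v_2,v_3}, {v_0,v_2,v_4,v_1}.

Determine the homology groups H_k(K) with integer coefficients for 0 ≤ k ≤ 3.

H_0 = Z,  H_1 = 0,  H_2 = 0,  H_3 = Z.

Fix the vertex order v_0 < v_1 < v_2 < v_3 < v_4 and write every simplex with vertices in increasing order. Then dim K = 3 and the simplices of K are:

  0-simplices (5): [v_0], [v_1], [v_2], [v_3], [v_4]
  1-simplices (10): [v_0,v_1], [v_0,v_2], [v_0,v_3], [v_0,v_4], [v_1,v_2], [v_1,v_3], [v_1,v_4], [v_2,v_3], [v_2,v_4], [v_3,v_4]
  2-simplices (10): [v_0,v_1,v_2], [v_0,v_1,v_3], [v_0,v_1,v_4], [v_0,v_2,v_3], [v_0,v_2,v_4], [v_0,v_3,v_4], [v_1,v_2,v_3], [v_1,v_2,v_4], [v_1,v_3,v_4], [v_2,v_3,v_4]
  3-simplices (5): [v_0,v_1,v_2,v_3], [v_0,v_1,v_2,v_4], [v_0,v_1,v_3,v_4], [v_0,v_2,v_3,v_4], [v_1,v_2,v_3,v_4]

so the chain groups are C_0 ≅ Z^5, C_1 ≅ Z^10, C_2 ≅ Z^10, C_3 ≅ Z^5.

Boundary ∂_1: C_1 → C_0 sends each edge [p,q] (with p < q) to q − p. For instance
  ∂[v_2,v_4] = [v_4] − [v_2].
The 5×10 boundary matrix has rank 4 and Smith normal form diag(1,1,1,1).

Boundary ∂_2: C_2 → C_1 sends each 2-simplex [p,q,r] to [q,r] − [p,r] + [p,q]. For instance
  ∂[v_1,v_2,v_3] = [v_2,v_3] − [v_1,v_3] + [v_1,v_2],
  ∂[v_0,v_3,v_4] = [v_3,v_4] − [v_0,v_4] + [v_0,v_3].
The resulting 10×10 matrix has rank 6, and its Smith normal form has invariant factors (1,1,1,1,1,1).

Boundary ∂_3: C_3 → C_2 sends each 3-simplex σ to the alternating sum Σ_i (−1)^i (σ with its i-th vertex removed). For instance
  ∂[v_0,v_1,v_3,v_4] = [v_1,v_3,v_4] − [v_0,v_3,v_4] + [v_0,v_1,v_4] − [v_0,v_1,v_3],
  ∂[v_0,v_1,v_2,v_3] = [v_1,v_2,v_3] − [v_0,v_2,v_3] + [v_0,v_1,v_3] − [v_0,v_1,v_2].
The resulting 10×5 matrix has rank 4, and its Smith normal form has invariant factors (1,1,1,1).

From H_k ≅ ker(∂_k) / im(∂_{k+1}) we obtain:

  H_0: rank C_0 − rank ∂_1 = 5 − 4 = 1, and the invariant factors of ∂_1 are all 1, so H_0 ≅ Z.
  H_1: rank ker ∂_1 − rank ∂_2 = (10 − 4) − 6 = 0, and the invariant factors of ∂_2 are all 1, so H_1 ≅ 0.
  H_2: rank ker ∂_2 − rank ∂_3 = (10 − 6) − 4 = 0, and the invariant factors of ∂_3 are all 1, so H_2 ≅ 0.
  H_3: rank ker ∂_3 − rank ∂_4 = (5 − 4) − 0 = 1, and there is no ∂_4, so H_3 ≅ Z.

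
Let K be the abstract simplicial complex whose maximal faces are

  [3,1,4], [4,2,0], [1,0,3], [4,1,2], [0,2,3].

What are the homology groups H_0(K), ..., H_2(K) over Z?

H_0 ≅ Z,  H_1 ≅ Z,  H_2 = 0.

K has 5 vertices, 10 edges, 5 triangles.
rank ∂_0 = 0, rank ∂_1 = 4 ⇒ b_0 = 5 − 0 − 4 = 1; all invariant factors of ∂_1 are 1 so no torsion. So H_0 = Z.
rank ∂_1 = 4, rank ∂_2 = 5 ⇒ b_1 = 10 − 4 − 5 = 1; all invariant factors of ∂_2 are 1 so no torsion. So H_1 = Z.
rank ∂_2 = 5, rank ∂_3 = 0 ⇒ b_2 = 5 − 5 − 0 = 0. So H_2 = 0.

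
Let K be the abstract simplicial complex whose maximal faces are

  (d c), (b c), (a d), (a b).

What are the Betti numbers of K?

We work with the vertex ordering a < b < c < d. The simplices of K, each written with vertices in increasing order, are:

  0-simplices (4): a, b, c, d
  1-simplices (4): ab, ad, bc, cd

so the chain groups are C_0 ≅ Z^4, C_1 ≅ Z^4.

∂_1: C_1 → C_0 is given by ∂[p,q] = [q] − [p].
The resulting 4×4 matrix has rank 3, and its Smith normal form has invariant factors (1,1,1).

Reading off H_k = ker ∂_k / im ∂_{k+1}:

  H_0: rank C_0 − rank ∂_1 = 4 − 3 = 1, and the invariant factors of ∂_1 are all 1, so H_0 ≅ Z.
  H_1: rank ker ∂_1 − rank ∂_2 = (4 − 3) − 0 = 1, and there is no ∂_2, so H_1 ≅ Z.

As a check, the Euler characteristic is 4 − 4 = 0, which agrees with 1 − 1 = 0.
(K is a triangulation of the circle S^1.)

Hence the Betti numbers are b_0 = 1, b_1 = 1.

b_0 = 1, b_1 = 1.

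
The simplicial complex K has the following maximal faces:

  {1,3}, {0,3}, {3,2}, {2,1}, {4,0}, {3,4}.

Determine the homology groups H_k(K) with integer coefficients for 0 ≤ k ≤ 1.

K has 5 vertices, 6 edges.
rank ∂_0 = 0, rank ∂_1 = 4 ⇒ b_0 = 5 − 0 − 4 = 1; all invariant factors of ∂_1 are 1 so no torsion. So H_0 ≅ Z.
rank ∂_1 = 4, rank ∂_2 = 0 ⇒ b_1 = 6 − 4 − 0 = 2. So H_1 ≅ Z^2.

H_0 ≅ Z,  H_1 ≅ Z^2.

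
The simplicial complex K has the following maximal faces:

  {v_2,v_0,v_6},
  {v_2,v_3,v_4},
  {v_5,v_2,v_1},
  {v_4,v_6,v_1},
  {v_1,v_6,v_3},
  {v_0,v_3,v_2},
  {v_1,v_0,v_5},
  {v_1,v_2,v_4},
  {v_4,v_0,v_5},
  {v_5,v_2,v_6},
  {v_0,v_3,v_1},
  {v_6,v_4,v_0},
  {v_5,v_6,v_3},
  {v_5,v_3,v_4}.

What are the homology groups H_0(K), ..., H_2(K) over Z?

H_0 ≅ Z,  H_1 ≅ Z^2,  H_2 ≅ Z.

K has 7 vertices, 21 edges, 14 triangles.
rank ∂_0 = 0, rank ∂_1 = 6 ⇒ b_0 = 7 − 0 − 6 = 1; all invariant factors of ∂_1 are 1 so no torsion. So H_0 ≅ Z.
rank ∂_1 = 6, rank ∂_2 = 13 ⇒ b_1 = 21 − 6 − 13 = 2; all invariant factors of ∂_2 are 1 so no torsion. So H_1 ≅ Z^2.
rank ∂_2 = 13, rank ∂_3 = 0 ⇒ b_2 = 14 − 13 − 0 = 1. So H_2 ≅ Z.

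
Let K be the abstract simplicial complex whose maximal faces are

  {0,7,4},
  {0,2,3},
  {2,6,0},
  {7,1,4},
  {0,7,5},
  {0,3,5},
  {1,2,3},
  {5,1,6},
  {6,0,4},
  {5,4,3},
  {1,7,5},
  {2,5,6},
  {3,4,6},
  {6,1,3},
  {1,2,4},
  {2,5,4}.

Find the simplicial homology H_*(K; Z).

K has 8 vertices, 24 edges, 16 triangles.
rank ∂_0 = 0, rank ∂_1 = 7 ⇒ b_0 = 8 − 0 − 7 = 1; all invariant factors of ∂_1 are 1 so no torsion. So H_0 = Z.
rank ∂_1 = 7, rank ∂_2 = 15 ⇒ b_1 = 24 − 7 − 15 = 2; all invariant factors of ∂_2 are 1 so no torsion. So H_1 = Z^2.
rank ∂_2 = 15, rank ∂_3 = 0 ⇒ b_2 = 16 − 15 − 0 = 1. So H_2 = Z.

H_0 = Z,  H_1 = Z^2,  H_2 = Z.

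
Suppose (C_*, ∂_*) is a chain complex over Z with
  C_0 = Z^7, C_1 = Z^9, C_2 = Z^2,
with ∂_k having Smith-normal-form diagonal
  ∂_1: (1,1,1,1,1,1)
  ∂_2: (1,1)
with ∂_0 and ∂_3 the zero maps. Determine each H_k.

H_0 ≅ Z,  H_1 ≅ Z,  H_2 = 0.

H_0: b_0 = 7 − 0 − 6 = 1; torsion from ∂_1 factors > 1: none. So H_0 ≅ Z.
H_1: b_1 = 9 − 6 − 2 = 1; torsion from ∂_2 factors > 1: none. So H_1 ≅ Z.
H_2: b_2 = 2 − 2 − 0 = 0; torsion from ∂_3 factors > 1: none. So H_2 ≅ 0.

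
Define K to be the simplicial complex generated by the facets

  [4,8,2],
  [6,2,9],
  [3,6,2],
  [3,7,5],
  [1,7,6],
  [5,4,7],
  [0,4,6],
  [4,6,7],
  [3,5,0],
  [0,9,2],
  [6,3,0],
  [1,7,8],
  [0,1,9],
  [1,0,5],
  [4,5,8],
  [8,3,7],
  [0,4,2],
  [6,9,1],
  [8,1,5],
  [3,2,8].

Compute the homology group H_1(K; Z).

H_1 = Z ⊕ Z/2.

Take the total order 0 < 1 < 2 < 3 < 4 < 5 < 6 < 7 < 8 < 9 on the vertex set. Then K (dimension 2) consists of the simplices:

  0-simplices (10): [0], [1], [2], [3], [4], [5], [6], [7], [8], [9]
  1-simplices (30): (30 of them)
  2-simplices (20): (20 of them)

Hence C_0 ≅ Z^10, C_1 ≅ Z^30, C_2 ≅ Z^20.

∂_1: C_1 → C_0 sends each edge [p,q] (with p < q) to q − p. For instance
  ∂[1,9] = [9] − [1].
The resulting 10×30 matrix has rank 9, and its Smith normal form has invariant factors (1,1,1,1,1,1,1,1,1).

The boundary map ∂_2: C_2 → C_1 acts by ∂[p,q,r] = [q,r] − [p,r] + [p,q]. For instance
  ∂[0,4,6] = [4,6] − [0,6] + [0,4],
  ∂[0,2,9] = [2,9] − [0,9] + [0,2].
The 30×20 boundary matrix has rank 20 and Smith normal form diag(1,1,1,1,1,1,1,1,1,1,1,1,1,1,1,1,1,1,1,2).

Now H_k = ker ∂_k / im ∂_{k+1}, so:

  H_1: rank ker ∂_1 − rank ∂_2 = (30 − 9) − 20 = 1, and ∂_2 has invariant factor 2 > 1, so H_1 = Z ⊕ Z/2.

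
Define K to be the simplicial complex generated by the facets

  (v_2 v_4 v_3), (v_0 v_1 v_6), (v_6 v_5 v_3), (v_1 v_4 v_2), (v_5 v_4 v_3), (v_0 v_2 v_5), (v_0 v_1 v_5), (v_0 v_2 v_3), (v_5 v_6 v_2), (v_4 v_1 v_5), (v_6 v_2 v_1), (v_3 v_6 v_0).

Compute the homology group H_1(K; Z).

Take the total order v_0 < v_1 < v_2 < v_3 < v_4 < v_5 < v_6 on the vertex set. Then K (dimension 2) consists of the simplices:

  0-simplices (7): [v_0], [v_1], [v_2], [v_3], [v_4], [v_5], [v_6]
  1-simplices (18): (18 of them)
  2-simplices (12): (12 of them)

so the chain groups are C_0 ≅ Z^7, C_1 ≅ Z^18, C_2 ≅ Z^12.

The boundary map ∂_1: C_1 → C_0 is given by ∂[p,q] = [q] − [p]. For instance
  ∂[v_2,v_5] = [v_5] − [v_2].
This gives a 7×18 integer matrix of rank 6; reducing to Smith normal form yields diagonal entries (1,1,1,1,1,1).

Boundary ∂_2: C_2 → C_1 acts by ∂[p,q,r] = [q,r] − [p,r] + [p,q]. For instance
  ∂[v_2,v_3,v_4] = [v_3,v_4] − [v_2,v_4] + [v_2,v_3],
  ∂[v_1,v_4,v_5] = [v_4,v_5] − [v_1,v_5] + [v_1,v_4].
The resulting 18×12 matrix has rank 12, and its Smith normal form has invariant factors (1,1,1,1,1,1,1,1,1,1,1,2).

Reading off H_k = ker ∂_k / im ∂_{k+1}:

  H_1: rank ker ∂_1 − rank ∂_2 = (18 − 6) − 12 = 0, and ∂_2 has invariant factor 2 > 1, so H_1 ≅ Z/2Z.

(K is a triangulation of the real projective plane RP^2.)

H_1 ≅ Z/2Z.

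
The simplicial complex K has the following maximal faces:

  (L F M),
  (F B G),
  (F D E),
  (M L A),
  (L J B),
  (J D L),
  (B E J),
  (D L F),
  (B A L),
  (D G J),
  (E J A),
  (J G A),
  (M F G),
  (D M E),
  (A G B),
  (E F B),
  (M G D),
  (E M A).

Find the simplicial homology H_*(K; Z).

We work with the vertex ordering A < B < D < E < F < G < J < L < M. The simplices of K, each written with vertices in increasing order, are:

  0-simplices (9): A, B, D, E, F, G, J, L, M
  1-simplices (27): AB, AE, AG, AJ, AL, AM, BE, BF, BG, BJ, BL, DE, DF, DG, DJ, DL, DM, EF, EJ, EM, FG, FL, FM, GJ, GM, JL, LM
  2-simplices (18): ABG, ABL, AEJ, AEM, AGJ, ALM, BEF, BEJ, BFG, BJL, DEF, DEM, DFL, DGJ, DGM, DJL, FGM, FLM

so the chain groups are C_0 ≅ Z^9, C_1 ≅ Z^27, C_2 ≅ Z^18.

∂_1: C_1 → C_0 is given by ∂[p,q] = [q] − [p].
This gives a 9×27 integer matrix of rank 8; reducing to Smith normal form yields diagonal entries (1,1,1,1,1,1,1,1).

∂_2: C_2 → C_1 maps a triangle to the signed sum of its edges. For instance
  ∂DJL = JL − DL + DJ,
  ∂DEF = EF − DF + DE.
This gives a 27×18 integer matrix of rank 18; reducing to Smith normal form yields diagonal entries (1,1,1,1,1,1,1,1,1,1,1,1,1,1,1,1,1,2).

Now H_k = ker ∂_k / im ∂_{k+1}, so:

  H_0: rank C_0 − rank ∂_1 = 9 − 8 = 1, and the invariant factors of ∂_1 are all 1, so H_0 ≅ Z.
  H_1: rank ker ∂_1 − rank ∂_2 = (27 − 8) − 18 = 1, and ∂_2 has invariant factor 2 > 1, so H_1 ≅ Z ⊕ Z_2.
  H_2: rank ker ∂_2 − rank ∂_3 = (18 − 18) − 0 = 0, and there is no ∂_3, so H_2 ≅ 0.

As a check, the Euler characteristic is 9 − 27 + 18 = 0, which agrees with 1 − 1 + 0 = 0.

H_0 = Z,  H_1 = Z ⊕ Z_2,  H_2 = 0.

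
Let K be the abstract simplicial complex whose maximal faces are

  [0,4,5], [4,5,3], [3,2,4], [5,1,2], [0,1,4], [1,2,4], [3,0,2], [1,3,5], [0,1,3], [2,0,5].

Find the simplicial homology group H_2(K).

H_2 ≅ 0.

Fix the vertex order 0 < 1 < 2 < 3 < 4 < 5 and write every simplex with vertices in increasing order. Then dim K = 2 and the simplices of K are:

  0-simplices (6): [0], [1], [2], [3], [4], [5]
  1-simplices (15): [0,1], [0,2], [0,3], [0,4], [0,5], [1,2], [1,3], [1,4], [1,5], [2,3], [2,4], [2,5], [3,4], [3,5], [4,5]
  2-simplices (10): [0,1,3], [0,1,4], [0,2,3], [0,2,5], [0,4,5], [1,2,4], [1,2,5], [1,3,5], [2,3,4], [3,4,5]

so the chain groups are C_0 ≅ Z^6, C_1 ≅ Z^15, C_2 ≅ Z^10.

Boundary ∂_1: C_1 → C_0 maps an edge to its endpoints' difference, ∂[p,q] = q − p. For instance
  ∂[0,4] = [4] − [0].
This gives a 6×15 integer matrix of rank 5; reducing to Smith normal form yields diagonal entries (1,1,1,1,1).

The boundary map ∂_2: C_2 → C_1 sends each 2-simplex [p,q,r] to [q,r] − [p,r] + [p,q]. For instance
  ∂[0,4,5] = [4,5] − [0,5] + [0,4],
  ∂[0,1,4] = [1,4] − [0,4] + [0,1].
The resulting 15×10 matrix has rank 10, and its Smith normal form has invariant factors (1,1,1,1,1,1,1,1,1,2).

Reading off H_k = ker ∂_k / im ∂_{k+1}:

  H_2: rank ker ∂_2 − rank ∂_3 = (10 − 10) − 0 = 0, and there is no ∂_3, so H_2 = 0.

(K is a triangulation of the real projective plane RP^2.)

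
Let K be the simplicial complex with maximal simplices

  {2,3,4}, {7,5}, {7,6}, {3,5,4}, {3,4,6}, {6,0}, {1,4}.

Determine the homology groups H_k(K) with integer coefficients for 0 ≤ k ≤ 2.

Fix the vertex order 0 < 1 < 2 < 3 < 4 < 5 < 6 < 7 and write every simplex with vertices in increasing order. Then dim K = 2 and the simplices of K are:

  0-simplices (8): [0], [1], [2], [3], [4], [5], [6], [7]
  1-simplices (11): [0,6], [1,4], [2,3], [2,4], [3,4], [3,5], [3,6], [4,5], [4,6], [5,7], [6,7]
  2-simplices (3): [2,3,4], [3,4,5], [3,4,6]

so the chain groups are C_0 ≅ Z^8, C_1 ≅ Z^11, C_2 ≅ Z^3.

Boundary ∂_1: C_1 → C_0 is given by ∂[p,q] = [q] − [p]. For instance
  ∂[3,4] = [4] − [3].
The resulting 8×11 matrix has rank 7, and its Smith normal form has invariant factors (1,1,1,1,1,1,1).

Boundary ∂_2: C_2 → C_1 maps a triangle to the signed sum of its edges. For instance
  ∂[2,3,4] = [3,4] − [2,4] + [2,3],
  ∂[3,4,5] = [4,5] − [3,5] + [3,4].
The 11×3 boundary matrix has rank 3 and Smith normal form diag(1,1,1).

Computing H_k = (kernel of ∂_k) / (image of ∂_{k+1}):

  H_0: rank C_0 − rank ∂_1 = 8 − 7 = 1, and the invariant factors of ∂_1 are all 1, so H_0 ≅ Z.
  H_1: rank ker ∂_1 − rank ∂_2 = (11 − 7) − 3 = 1, and the invariant factors of ∂_2 are all 1, so H_1 ≅ Z.
  H_2: rank ker ∂_2 − rank ∂_3 = (3 − 3) − 0 = 0, and there is no ∂_3, so H_2 ≅ 0.

H_0 = Z,  H_1 = Z,  H_2 = 0.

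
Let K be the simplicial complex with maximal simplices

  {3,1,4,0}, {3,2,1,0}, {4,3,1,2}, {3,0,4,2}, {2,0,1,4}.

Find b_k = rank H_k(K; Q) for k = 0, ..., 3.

b_0 = 1, b_1 = 0, b_2 = 0, b_3 = 1.

Order the vertices as 0 < 1 < 2 < 3 < 4. Listing each simplex with vertices in this order, K has dimension 3 with simplices:

  0-simplices (5): [0], [1], [2], [3], [4]
  1-simplices (10): [0,1], [0,2], [0,3], [0,4], [1,2], [1,3], [1,4], [2,3], [2,4], [3,4]
  2-simplices (10): [0,1,2], [0,1,3], [0,1,4], [0,2,3], [0,2,4], [0,3,4], [1,2,3], [1,2,4], [1,3,4], [2,3,4]
  3-simplices (5): [0,1,2,3], [0,1,2,4], [0,1,3,4], [0,2,3,4], [1,2,3,4]

so the chain groups are C_0 ≅ Z^5, C_1 ≅ Z^10, C_2 ≅ Z^10, C_3 ≅ Z^5.

Boundary ∂_1: C_1 → C_0 is given by ∂[p,q] = [q] − [p].
This gives a 5×10 integer matrix of rank 4; reducing to Smith normal form yields diagonal entries (1,1,1,1).

∂_2: C_2 → C_1 sends each 2-simplex [p,q,r] to [q,r] − [p,r] + [p,q]. For instance
  ∂[0,2,4] = [2,4] − [0,4] + [0,2],
  ∂[1,3,4] = [3,4] − [1,4] + [1,3].
The 10×10 boundary matrix has rank 6 and Smith normal form diag(1,1,1,1,1,1).

The boundary map ∂_3: C_3 → C_2 sends each 3-simplex σ to the alternating sum Σ_i (−1)^i (σ with its i-th vertex removed). For instance
  ∂[0,1,2,4] = [1,2,4] − [0,2,4] + [0,1,4] − [0,1,2],
  ∂[0,1,2,3] = [1,2,3] − [0,2,3] + [0,1,3] − [0,1,2].
As a 10×5 matrix over Z this has rank 4, with invariant factors (1,1,1,1).

Computing H_k = (kernel of ∂_k) / (image of ∂_{k+1}):

  H_0: rank C_0 − rank ∂_1 = 5 − 4 = 1, and the invariant factors of ∂_1 are all 1, so H_0 ≅ Z.
  H_1: rank ker ∂_1 − rank ∂_2 = (10 − 4) − 6 = 0, and the invariant factors of ∂_2 are all 1, so H_1 ≅ 0.
  H_2: rank ker ∂_2 − rank ∂_3 = (10 − 6) − 4 = 0, and the invariant factors of ∂_3 are all 1, so H_2 ≅ 0.
  H_3: rank ker ∂_3 − rank ∂_4 = (5 − 4) − 0 = 1, and there is no ∂_4, so H_3 ≅ Z.

As a check, the Euler characteristic is 5 − 10 + 10 − 5 = 0, which agrees with 1 − 0 + 0 − 1 = 0.
(K is a triangulation of the 3-sphere S^3.)

Hence the Betti numbers are b_0 = 1, b_1 = 0, b_2 = 0, b_3 = 1.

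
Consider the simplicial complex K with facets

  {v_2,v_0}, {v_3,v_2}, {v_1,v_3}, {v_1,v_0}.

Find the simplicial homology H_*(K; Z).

Take the total order v_0 < v_1 < v_2 < v_3 on the vertex set. Then K (dimension 1) consists of the simplices:

  0-simplices (4): [v_0], [v_1], [v_2], [v_3]
  1-simplices (4): [v_0,v_1], [v_0,v_2], [v_1,v_3], [v_2,v_3]

giving chain groups C_0 ≅ Z^4, C_1 ≅ Z^4.

Boundary ∂_1: C_1 → C_0 maps an edge to its endpoints' difference, ∂[p,q] = q − p. For instance
  ∂[v_2,v_3] = [v_3] − [v_2].
The 4×4 boundary matrix has rank 3 and Smith normal form diag(1,1,1).

Computing H_k = (kernel of ∂_k) / (image of ∂_{k+1}):

  H_0: rank C_0 − rank ∂_1 = 4 − 3 = 1, and the invariant factors of ∂_1 are all 1, so H_0 ≅ Z.
  H_1: rank ker ∂_1 − rank ∂_2 = (4 − 3) − 0 = 1, and there is no ∂_2, so H_1 ≅ Z.

As a check, the Euler characteristic is 4 − 4 = 0, which agrees with 1 − 1 = 0.

H_0 = Z,  H_1 = Z.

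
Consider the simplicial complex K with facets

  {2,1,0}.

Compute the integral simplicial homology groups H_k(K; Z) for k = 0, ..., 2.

H_0 ≅ Z,  H_1 = 0,  H_2 = 0.

We work with the vertex ordering 0 < 1 < 2. The simplices of K, each written with vertices in increasing order, are:

  0-simplices (3): [0], [1], [2]
  1-simplices (3): [0,1], [0,2], [1,2]
  2-simplices (1): [0,1,2]

giving chain groups C_0 ≅ Z^3, C_1 ≅ Z^3, C_2 ≅ Z^1.

∂_1: C_1 → C_0 sends each edge [p,q] (with p < q) to q − p.
The 3×3 boundary matrix has rank 2 and Smith normal form diag(1,1).

Boundary ∂_2: C_2 → C_1 maps a triangle to the signed sum of its edges. For instance
  ∂[0,1,2] = [1,2] − [0,2] + [0,1].
The resulting 3×1 matrix has rank 1, and its Smith normal form has invariant factors (1).

From H_k ≅ ker(∂_k) / im(∂_{k+1}) we obtain:

  H_0: rank C_0 − rank ∂_1 = 3 − 2 = 1, and the invariant factors of ∂_1 are all 1, so H_0 = Z.
  H_1: rank ker ∂_1 − rank ∂_2 = (3 − 2) − 1 = 0, and the invariant factors of ∂_2 are all 1, so H_1 = 0.
  H_2: rank ker ∂_2 − rank ∂_3 = (1 − 1) − 0 = 0, and there is no ∂_3, so H_2 = 0.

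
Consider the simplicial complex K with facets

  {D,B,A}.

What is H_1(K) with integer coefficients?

Take the total order A < B < D on the vertex set. Then K (dimension 2) consists of the simplices:

  0-simplices (3): A, B, D
  1-simplices (3): AB, AD, BD
  2-simplices (1): ABD

giving chain groups C_0 ≅ Z^3, C_1 ≅ Z^3, C_2 ≅ Z^1.

Boundary ∂_1: C_1 → C_0 sends each edge [p,q] (with p < q) to q − p.
The resulting 3×3 matrix has rank 2, and its Smith normal form has invariant factors (1,1).

Boundary ∂_2: C_2 → C_1 acts by ∂[p,q,r] = [q,r] − [p,r] + [p,q]. For instance
  ∂ABD = BD − AD + AB.
As a 3×1 matrix over Z this has rank 1, with invariant factors (1).

From H_k ≅ ker(∂_k) / im(∂_{k+1}) we obtain:

  H_1: rank ker ∂_1 − rank ∂_2 = (3 − 2) − 1 = 0, and the invariant factors of ∂_2 are all 1, so H_1 ≅ 0.

H_1 ≅ 0.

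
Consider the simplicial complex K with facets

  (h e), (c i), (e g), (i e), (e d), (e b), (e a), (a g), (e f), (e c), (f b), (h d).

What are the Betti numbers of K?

b_0 = 1, b_1 = 4.

Take the total order a < b < c < d < e < f < g < h < i on the vertex set. Then K (dimension 1) consists of the simplices:

  0-simplices (9): a, b, c, d, e, f, g, h, i
  1-simplices (12): ae, ag, be, bf, ce, ci, de, dh, ef, eg, eh, ei

giving chain groups C_0 ≅ Z^9, C_1 ≅ Z^12.

The boundary map ∂_1: C_1 → C_0 is given by ∂[p,q] = [q] − [p]. For instance
  ∂de = e − d.
As a 9×12 matrix over Z this has rank 8, with invariant factors (1,1,1,1,1,1,1,1).

Reading off H_k = ker ∂_k / im ∂_{k+1}:

  H_0: rank C_0 − rank ∂_1 = 9 − 8 = 1, and the invariant factors of ∂_1 are all 1, so H_0 ≅ Z.
  H_1: rank ker ∂_1 − rank ∂_2 = (12 − 8) − 0 = 4, and there is no ∂_2, so H_1 ≅ Z^4.

(K is a triangulation of a wedge of 4 circles.)

Hence the Betti numbers are b_0 = 1, b_1 = 4.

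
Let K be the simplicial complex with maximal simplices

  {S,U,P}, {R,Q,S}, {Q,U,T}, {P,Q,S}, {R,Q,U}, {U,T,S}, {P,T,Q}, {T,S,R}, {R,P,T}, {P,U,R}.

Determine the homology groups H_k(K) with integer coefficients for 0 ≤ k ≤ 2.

H_0 ≅ Z,  H_1 ≅ Z/2,  H_2 = 0.

Take the total order P < Q < R < S < T < U on the vertex set. Then K (dimension 2) consists of the simplices:

  0-simplices (6): P, Q, R, S, T, U
  1-simplices (15): PQ, PR, PS, PT, PU, QR, QS, QT, QU, RS, RT, RU, ST, SU, TU
  2-simplices (10): PQS, PQT, PRT, PRU, PSU, QRS, QRU, QTU, RST, STU

giving chain groups C_0 ≅ Z^6, C_1 ≅ Z^15, C_2 ≅ Z^10.

∂_1: C_1 → C_0 sends each edge [p,q] (with p < q) to q − p. For instance
  ∂QS = S − Q.
The 6×15 boundary matrix has rank 5 and Smith normal form diag(1,1,1,1,1).

Boundary ∂_2: C_2 → C_1 sends each 2-simplex [p,q,r] to [q,r] − [p,r] + [p,q]. For instance
  ∂PSU = SU − PU + PS,
  ∂PRT = RT − PT + PR.
The 15×10 boundary matrix has rank 10 and Smith normal form diag(1,1,1,1,1,1,1,1,1,2).

Reading off H_k = ker ∂_k / im ∂_{k+1}:

  H_0: rank C_0 − rank ∂_1 = 6 − 5 = 1, and the invariant factors of ∂_1 are all 1, so H_0 ≅ Z.
  H_1: rank ker ∂_1 − rank ∂_2 = (15 − 5) − 10 = 0, and ∂_2 has invariant factor 2 > 1, so H_1 ≅ Z/2.
  H_2: rank ker ∂_2 − rank ∂_3 = (10 − 10) − 0 = 0, and there is no ∂_3, so H_2 ≅ 0.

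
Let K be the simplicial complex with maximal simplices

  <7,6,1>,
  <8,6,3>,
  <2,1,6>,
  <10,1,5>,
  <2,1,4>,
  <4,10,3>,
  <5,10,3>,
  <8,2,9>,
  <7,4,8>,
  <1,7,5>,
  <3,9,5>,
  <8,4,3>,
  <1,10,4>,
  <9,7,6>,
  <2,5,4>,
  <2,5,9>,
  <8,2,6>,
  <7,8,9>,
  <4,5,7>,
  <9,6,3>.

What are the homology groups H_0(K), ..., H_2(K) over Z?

Fix the vertex order 1 < 2 < 3 < 4 < 5 < 6 < 7 < 8 < 9 < 10 and write every simplex with vertices in increasing order. Then dim K = 2 and the simplices of K are:

  0-simplices (10): [1], [2], [3], [4], [5], [6], [7], [8], [9], [10]
  1-simplices (30): (30 of them)
  2-simplices (20): (20 of them)

Hence C_0 ≅ Z^10, C_1 ≅ Z^30, C_2 ≅ Z^20.

∂_1: C_1 → C_0 sends each edge [p,q] (with p < q) to q − p.
This gives a 10×30 integer matrix of rank 9; reducing to Smith normal form yields diagonal entries (1,1,1,1,1,1,1,1,1).

Boundary ∂_2: C_2 → C_1 acts by ∂[p,q,r] = [q,r] − [p,r] + [p,q]. For instance
  ∂[1,5,7] = [5,7] − [1,7] + [1,5],
  ∂[4,7,8] = [7,8] − [4,8] + [4,7].
This gives a 30×20 integer matrix of rank 20; reducing to Smith normal form yields diagonal entries (1,1,1,1,1,1,1,1,1,1,1,1,1,1,1,1,1,1,1,2).

Reading off H_k = ker ∂_k / im ∂_{k+1}:

  H_0: rank C_0 − rank ∂_1 = 10 − 9 = 1, and the invariant factors of ∂_1 are all 1, so H_0 ≅ Z.
  H_1: rank ker ∂_1 − rank ∂_2 = (30 − 9) − 20 = 1, and ∂_2 has invariant factor 2 > 1, so H_1 ≅ Z × Z/2.
  H_2: rank ker ∂_2 − rank ∂_3 = (20 − 20) − 0 = 0, and there is no ∂_3, so H_2 ≅ 0.

(K is a triangulation of the Klein bottle.)

H_0 = Z,  H_1 = Z × Z/2,  H_2 = 0.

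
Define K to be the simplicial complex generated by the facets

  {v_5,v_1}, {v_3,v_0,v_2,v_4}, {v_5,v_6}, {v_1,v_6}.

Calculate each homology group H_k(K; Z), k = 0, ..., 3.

H_0 = Z^2,  H_1 = Z,  H_2 = 0,  H_3 = 0.

Fix the vertex order v_0 < v_1 < v_2 < v_3 < v_4 < v_5 < v_6 and write every simplex with vertices in increasing order. Then dim K = 3 and the simplices of K are:

  0-simplices (7): [v_0], [v_1], [v_2], [v_3], [v_4], [v_5], [v_6]
  1-simplices (9): [v_0,v_2], [v_0,v_3], [v_0,v_4], [v_1,v_5], [v_1,v_6], [v_2,v_3], [v_2,v_4], [v_3,v_4], [v_5,v_6]
  2-simplices (4): [v_0,v_2,v_3], [v_0,v_2,v_4], [v_0,v_3,v_4], [v_2,v_3,v_4]
  3-simplices (1): [v_0,v_2,v_3,v_4]

Hence C_0 ≅ Z^7, C_1 ≅ Z^9, C_2 ≅ Z^4, C_3 ≅ Z^1.

∂_1: C_1 → C_0 is given by ∂[p,q] = [q] − [p]. For instance
  ∂[v_0,v_4] = [v_4] − [v_0].
The resulting 7×9 matrix has rank 5, and its Smith normal form has invariant factors (1,1,1,1,1).

∂_2: C_2 → C_1 acts by ∂[p,q,r] = [q,r] − [p,r] + [p,q]. For instance
  ∂[v_0,v_2,v_3] = [v_2,v_3] − [v_0,v_3] + [v_0,v_2],
  ∂[v_0,v_3,v_4] = [v_3,v_4] − [v_0,v_4] + [v_0,v_3].
The 9×4 boundary matrix has rank 3 and Smith normal form diag(1,1,1).

∂_3: C_3 → C_2 sends each 3-simplex σ to the alternating sum Σ_i (−1)^i (σ with its i-th vertex removed). For instance
  ∂[v_0,v_2,v_3,v_4] = [v_2,v_3,v_4] − [v_0,v_3,v_4] + [v_0,v_2,v_4] − [v_0,v_2,v_3].
The 4×1 boundary matrix has rank 1 and Smith normal form diag(1).

Now H_k = ker ∂_k / im ∂_{k+1}, so:

  H_0: rank C_0 − rank ∂_1 = 7 − 5 = 2, and the invariant factors of ∂_1 are all 1, so H_0 ≅ Z^2.
  H_1: rank ker ∂_1 − rank ∂_2 = (9 − 5) − 3 = 1, and the invariant factors of ∂_2 are all 1, so H_1 ≅ Z.
  H_2: rank ker ∂_2 − rank ∂_3 = (4 − 3) − 1 = 0, and the invariant factors of ∂_3 are all 1, so H_2 ≅ 0.
  H_3: rank ker ∂_3 − rank ∂_4 = (1 − 1) − 0 = 0, and there is no ∂_4, so H_3 ≅ 0.

As a check, the Euler characteristic is 7 − 9 + 4 − 1 = 1, which agrees with 2 − 1 + 0 − 0 = 1.
(K is a triangulation of the disjoint union of the 3-simplex and the circle S^1.)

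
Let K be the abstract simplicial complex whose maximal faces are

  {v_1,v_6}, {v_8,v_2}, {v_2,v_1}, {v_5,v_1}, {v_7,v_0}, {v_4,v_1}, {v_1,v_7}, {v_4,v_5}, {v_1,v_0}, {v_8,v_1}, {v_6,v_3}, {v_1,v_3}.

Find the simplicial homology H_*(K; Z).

H_0 ≅ Z,  H_1 ≅ Z^4.

Fix the vertex order v_0 < v_1 < v_2 < v_3 < v_4 < v_5 < v_6 < v_7 < v_8 and write every simplex with vertices in increasing order. Then dim K = 1 and the simplices of K are:

  0-simplices (9): [v_0], [v_1], [v_2], [v_3], [v_4], [v_5], [v_6], [v_7], [v_8]
  1-simplices (12): [v_0,v_1], [v_0,v_7], [v_1,v_2], [v_1,v_3], [v_1,v_4], [v_1,v_5], [v_1,v_6], [v_1,v_7], [v_1,v_8], [v_2,v_8], [v_3,v_6], [v_4,v_5]

giving chain groups C_0 ≅ Z^9, C_1 ≅ Z^12.

∂_1: C_1 → C_0 sends each edge [p,q] (with p < q) to q − p.
The 9×12 boundary matrix has rank 8 and Smith normal form diag(1,1,1,1,1,1,1,1).

Reading off H_k = ker ∂_k / im ∂_{k+1}:

  H_0: rank C_0 − rank ∂_1 = 9 − 8 = 1, and the invariant factors of ∂_1 are all 1, so H_0 = Z.
  H_1: rank ker ∂_1 − rank ∂_2 = (12 − 8) − 0 = 4, and there is no ∂_2, so H_1 = Z^4.

(K is a triangulation of a wedge of 4 circles.)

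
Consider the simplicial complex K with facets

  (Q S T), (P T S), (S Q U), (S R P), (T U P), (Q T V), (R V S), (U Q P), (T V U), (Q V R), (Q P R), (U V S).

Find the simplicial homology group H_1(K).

Take the total order P < Q < R < S < T < U < V on the vertex set. Then K (dimension 2) consists of the simplices:

  0-simplices (7): P, Q, R, S, T, U, V
  1-simplices (18): PQ, PR, PS, PT, PU, QR, QS, QT, QU, QV, RS, RV, ST, SU, SV, TU, TV, UV
  2-simplices (12): PQR, PQU, PRS, PST, PTU, QRV, QST, QSU, QTV, RSV, SUV, TUV

so the chain groups are C_0 ≅ Z^7, C_1 ≅ Z^18, C_2 ≅ Z^12.

∂_1: C_1 → C_0 is given by ∂[p,q] = [q] − [p]. For instance
  ∂PS = S − P.
The resulting 7×18 matrix has rank 6, and its Smith normal form has invariant factors (1,1,1,1,1,1).

The boundary map ∂_2: C_2 → C_1 maps a triangle to the signed sum of its edges. For instance
  ∂QRV = RV − QV + QR,
  ∂QST = ST − QT + QS.
The resulting 18×12 matrix has rank 12, and its Smith normal form has invariant factors (1,1,1,1,1,1,1,1,1,1,1,2).

Computing H_k = (kernel of ∂_k) / (image of ∂_{k+1}):

  H_1: rank ker ∂_1 − rank ∂_2 = (18 − 6) − 12 = 0, and ∂_2 has invariant factor 2 > 1, so H_1 ≅ Z_2.

(K is a triangulation of the real projective plane RP^2.)

H_1 ≅ Z_2.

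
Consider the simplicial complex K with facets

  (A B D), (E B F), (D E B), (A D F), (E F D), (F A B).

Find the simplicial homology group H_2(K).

H_2 = Z.

Take the total order A < B < D < E < F on the vertex set. Then K (dimension 2) consists of the simplices:

  0-simplices (5): A, B, D, E, F
  1-simplices (9): AB, AD, AF, BD, BE, BF, DE, DF, EF
  2-simplices (6): ABD, ABF, ADF, BDE, BEF, DEF

Hence C_0 ≅ Z^5, C_1 ≅ Z^9, C_2 ≅ Z^6.

The boundary map ∂_1: C_1 → C_0 maps an edge to its endpoints' difference, ∂[p,q] = q − p. For instance
  ∂BD = D − B.
The 5×9 boundary matrix has rank 4 and Smith normal form diag(1,1,1,1).

Boundary ∂_2: C_2 → C_1 sends each 2-simplex [p,q,r] to [q,r] − [p,r] + [p,q]. For instance
  ∂BEF = EF − BF + BE,
  ∂ABF = BF − AF + AB.
This gives a 9×6 integer matrix of rank 5; reducing to Smith normal form yields diagonal entries (1,1,1,1,1).

Computing H_k = (kernel of ∂_k) / (image of ∂_{k+1}):

  H_2: rank ker ∂_2 − rank ∂_3 = (6 − 5) − 0 = 1, and there is no ∂_3, so H_2 = Z.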